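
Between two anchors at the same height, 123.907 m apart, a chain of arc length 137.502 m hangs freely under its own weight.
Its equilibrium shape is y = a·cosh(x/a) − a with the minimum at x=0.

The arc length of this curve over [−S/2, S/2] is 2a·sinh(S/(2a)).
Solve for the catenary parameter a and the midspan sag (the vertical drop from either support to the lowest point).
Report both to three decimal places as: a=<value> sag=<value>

a=77.583 sag=26.079

seed: a₀ = √(S³/(24(L−S))) = √(123.907³/(24·13.595)) = 76.356944
iter 1: u=0.811367  f(a)=+4.546e-01  f'(a)=-3.801e-01  a ← 76.356944 − (+4.546e-01/-3.801e-01) = 77.552893
iter 2: u=0.798855  f(a)=+1.090e-02  f'(a)=-3.621e-01  a ← 77.552893 − (+1.090e-02/-3.621e-01) = 77.582998
iter 3: u=0.798545  f(a)=+6.608e-06  f'(a)=-3.616e-01  a ← 77.582998 − (+6.608e-06/-3.616e-01) = 77.583016
iter 4: u=0.798545  f(a)=+2.444e-12  f'(a)=-3.616e-01  a ← 77.583016 − (+2.444e-12/-3.616e-01) = 77.583016
converged: |Δa| < 1e-12 after 4 iterations
sag = a·(cosh(S/(2a)) − 1) = 77.583016·(cosh(0.798545) − 1) = 26.079052
T_max/T_min = cosh(S/(2a)) = 1.336144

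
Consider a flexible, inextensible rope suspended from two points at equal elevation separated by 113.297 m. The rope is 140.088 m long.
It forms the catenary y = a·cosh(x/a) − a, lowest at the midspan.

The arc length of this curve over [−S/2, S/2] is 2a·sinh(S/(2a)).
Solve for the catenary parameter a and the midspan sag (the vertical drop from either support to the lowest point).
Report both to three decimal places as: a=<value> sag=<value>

seed: a₀ = √(S³/(24(L−S))) = √(113.297³/(24·26.791)) = 47.558433
iter 1: u=1.191135  f(a)=+1.966e+00  f'(a)=-1.295e+00  a ← 47.558433 − (+1.966e+00/-1.295e+00) = 49.076819
iter 2: u=1.154282  f(a)=+9.808e-02  f'(a)=-1.169e+00  a ← 49.076819 − (+9.808e-02/-1.169e+00) = 49.160753
iter 3: u=1.152311  f(a)=+2.725e-04  f'(a)=-1.162e+00  a ← 49.160753 − (+2.725e-04/-1.162e+00) = 49.160987
iter 4: u=1.152306  f(a)=+2.116e-09  f'(a)=-1.162e+00  a ← 49.160987 − (+2.116e-09/-1.162e+00) = 49.160987
iter 5: u=1.152306  f(a)=+0.000e+00  f'(a)=-1.162e+00  a ← 49.160987 − (+0.000e+00/-1.162e+00) = 49.160987
converged: |Δa| < 1e-12 after 5 iterations
sag = a·(cosh(S/(2a)) − 1) = 49.160987·(cosh(1.152306) − 1) = 36.413335
T_max/T_min = cosh(S/(2a)) = 1.740696

a=49.161 sag=36.413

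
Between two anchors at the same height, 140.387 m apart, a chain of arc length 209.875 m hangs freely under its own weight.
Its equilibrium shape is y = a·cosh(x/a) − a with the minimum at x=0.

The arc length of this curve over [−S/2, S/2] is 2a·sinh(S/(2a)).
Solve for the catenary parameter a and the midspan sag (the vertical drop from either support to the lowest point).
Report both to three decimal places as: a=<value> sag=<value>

a=43.466 sag=70.117

seed: a₀ = √(S³/(24(L−S))) = √(140.387³/(24·69.488)) = 40.731445
iter 1: u=1.723325  f(a)=+1.108e+01  f'(a)=-4.539e+00  a ← 40.731445 − (+1.108e+01/-4.539e+00) = 43.172333
iter 2: u=1.625891  f(a)=+1.074e+00  f'(a)=-3.698e+00  a ← 43.172333 − (+1.074e+00/-3.698e+00) = 43.462770
iter 3: u=1.615026  f(a)=+1.249e-02  f'(a)=-3.612e+00  a ← 43.462770 − (+1.249e-02/-3.612e+00) = 43.466226
iter 4: u=1.614898  f(a)=+1.731e-06  f'(a)=-3.611e+00  a ← 43.466226 − (+1.731e-06/-3.611e+00) = 43.466227
iter 5: u=1.614897  f(a)=+5.684e-14  f'(a)=-3.611e+00  a ← 43.466227 − (+5.684e-14/-3.611e+00) = 43.466227
converged: |Δa| < 1e-12 after 5 iterations
sag = a·(cosh(S/(2a)) − 1) = 43.466227·(cosh(1.614897) − 1) = 70.117187
T_max/T_min = cosh(S/(2a)) = 2.613142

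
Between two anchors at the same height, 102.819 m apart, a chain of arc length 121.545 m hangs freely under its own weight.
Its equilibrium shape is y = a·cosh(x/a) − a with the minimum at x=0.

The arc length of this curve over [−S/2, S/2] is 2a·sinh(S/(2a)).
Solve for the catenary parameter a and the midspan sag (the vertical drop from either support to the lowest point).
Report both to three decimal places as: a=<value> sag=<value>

seed: a₀ = √(S³/(24(L−S))) = √(102.819³/(24·18.726)) = 49.179254
iter 1: u=1.045349  f(a)=+1.050e+00  f'(a)=-8.481e-01  a ← 49.179254 − (+1.050e+00/-8.481e-01) = 50.417561
iter 2: u=1.019674  f(a)=+4.097e-02  f'(a)=-7.831e-01  a ← 50.417561 − (+4.097e-02/-7.831e-01) = 50.469885
iter 3: u=1.018617  f(a)=+6.798e-05  f'(a)=-7.805e-01  a ← 50.469885 − (+6.798e-05/-7.805e-01) = 50.469972
iter 4: u=1.018616  f(a)=+1.878e-10  f'(a)=-7.805e-01  a ← 50.469972 − (+1.878e-10/-7.805e-01) = 50.469972
iter 5: u=1.018616  f(a)=+1.421e-14  f'(a)=-7.805e-01  a ← 50.469972 − (+1.421e-14/-7.805e-01) = 50.469972
converged: |Δa| < 1e-12 after 5 iterations
sag = a·(cosh(S/(2a)) − 1) = 50.469972·(cosh(1.018616) − 1) = 28.526957
T_max/T_min = cosh(S/(2a)) = 1.565226

a=50.470 sag=28.527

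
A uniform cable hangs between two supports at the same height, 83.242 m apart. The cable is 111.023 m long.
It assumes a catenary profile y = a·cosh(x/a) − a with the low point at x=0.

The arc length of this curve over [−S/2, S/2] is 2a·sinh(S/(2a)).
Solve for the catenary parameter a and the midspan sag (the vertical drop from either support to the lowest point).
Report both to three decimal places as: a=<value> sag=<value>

a=30.785 sag=32.691

seed: a₀ = √(S³/(24(L−S))) = √(83.242³/(24·27.781)) = 29.412653
iter 1: u=1.415071  f(a)=+2.918e+00  f'(a)=-2.295e+00  a ← 29.412653 − (+2.918e+00/-2.295e+00) = 30.683822
iter 2: u=1.356448  f(a)=+1.998e-01  f'(a)=-1.991e+00  a ← 30.683822 − (+1.998e-01/-1.991e+00) = 30.784192
iter 3: u=1.352025  f(a)=+1.089e-03  f'(a)=-1.969e+00  a ← 30.784192 − (+1.089e-03/-1.969e+00) = 30.784745
iter 4: u=1.352001  f(a)=+3.277e-08  f'(a)=-1.969e+00  a ← 30.784745 − (+3.277e-08/-1.969e+00) = 30.784745
iter 5: u=1.352001  f(a)=-2.842e-14  f'(a)=-1.969e+00  a ← 30.784745 − (-2.842e-14/-1.969e+00) = 30.784745
converged: |Δa| < 1e-12 after 5 iterations
sag = a·(cosh(S/(2a)) − 1) = 30.784745·(cosh(1.352001) − 1) = 32.691448
T_max/T_min = cosh(S/(2a)) = 2.061937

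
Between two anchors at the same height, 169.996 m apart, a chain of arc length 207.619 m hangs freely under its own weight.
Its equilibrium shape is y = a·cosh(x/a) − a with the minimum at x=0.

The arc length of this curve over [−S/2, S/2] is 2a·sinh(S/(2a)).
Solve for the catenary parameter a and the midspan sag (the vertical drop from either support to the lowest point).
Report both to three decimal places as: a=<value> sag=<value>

seed: a₀ = √(S³/(24(L−S))) = √(169.996³/(24·37.623)) = 73.760818
iter 1: u=1.152346  f(a)=+2.578e+00  f'(a)=-1.162e+00  a ← 73.760818 − (+2.578e+00/-1.162e+00) = 75.979429
iter 2: u=1.118698  f(a)=+1.209e-01  f'(a)=-1.056e+00  a ← 75.979429 − (+1.209e-01/-1.056e+00) = 76.093979
iter 3: u=1.117013  f(a)=+2.948e-04  f'(a)=-1.050e+00  a ← 76.093979 − (+2.948e-04/-1.050e+00) = 76.094259
iter 4: u=1.117009  f(a)=+1.762e-09  f'(a)=-1.050e+00  a ← 76.094259 − (+1.762e-09/-1.050e+00) = 76.094259
iter 5: u=1.117009  f(a)=-2.842e-14  f'(a)=-1.050e+00  a ← 76.094259 − (-2.842e-14/-1.050e+00) = 76.094259
converged: |Δa| < 1e-12 after 5 iterations
sag = a·(cosh(S/(2a)) − 1) = 76.094259·(cosh(1.117009) − 1) = 52.617623
T_max/T_min = cosh(S/(2a)) = 1.691480

a=76.094 sag=52.618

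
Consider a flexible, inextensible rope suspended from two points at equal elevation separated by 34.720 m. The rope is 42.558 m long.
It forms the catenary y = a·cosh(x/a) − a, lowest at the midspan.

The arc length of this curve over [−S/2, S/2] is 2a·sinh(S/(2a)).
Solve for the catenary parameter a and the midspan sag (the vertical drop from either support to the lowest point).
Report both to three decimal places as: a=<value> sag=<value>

a=15.397 sag=10.868

seed: a₀ = √(S³/(24(L−S))) = √(34.720³/(24·7.838)) = 14.916307
iter 1: u=1.163827  f(a)=+5.483e-01  f'(a)=-1.200e+00  a ← 14.916307 − (+5.483e-01/-1.200e+00) = 15.373071
iter 2: u=1.129247  f(a)=+2.619e-02  f'(a)=-1.088e+00  a ← 15.373071 − (+2.619e-02/-1.088e+00) = 15.397141
iter 3: u=1.127482  f(a)=+6.641e-05  f'(a)=-1.083e+00  a ← 15.397141 − (+6.641e-05/-1.083e+00) = 15.397202
iter 4: u=1.127478  f(a)=+4.293e-10  f'(a)=-1.083e+00  a ← 15.397202 − (+4.293e-10/-1.083e+00) = 15.397202
iter 5: u=1.127478  f(a)=+0.000e+00  f'(a)=-1.083e+00  a ← 15.397202 − (+0.000e+00/-1.083e+00) = 15.397202
converged: |Δa| < 1e-12 after 5 iterations
sag = a·(cosh(S/(2a)) − 1) = 15.397202·(cosh(1.127478) − 1) = 10.868168
T_max/T_min = cosh(S/(2a)) = 1.705853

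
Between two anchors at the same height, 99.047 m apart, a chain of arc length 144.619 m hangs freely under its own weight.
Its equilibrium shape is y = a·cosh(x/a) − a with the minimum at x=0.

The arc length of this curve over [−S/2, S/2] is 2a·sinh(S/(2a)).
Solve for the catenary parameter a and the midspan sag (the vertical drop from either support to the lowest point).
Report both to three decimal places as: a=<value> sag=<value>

seed: a₀ = √(S³/(24(L−S))) = √(99.047³/(24·45.572)) = 29.806249
iter 1: u=1.661514  f(a)=+6.720e+00  f'(a)=-3.990e+00  a ← 29.806249 − (+6.720e+00/-3.990e+00) = 31.490620
iter 2: u=1.572643  f(a)=+6.117e-01  f'(a)=-3.294e+00  a ← 31.490620 − (+6.117e-01/-3.294e+00) = 31.676351
iter 3: u=1.563422  f(a)=+6.190e-03  f'(a)=-3.227e+00  a ← 31.676351 − (+6.190e-03/-3.227e+00) = 31.678269
iter 4: u=1.563327  f(a)=+6.480e-07  f'(a)=-3.227e+00  a ← 31.678269 − (+6.480e-07/-3.227e+00) = 31.678269
iter 5: u=1.563327  f(a)=-2.842e-14  f'(a)=-3.227e+00  a ← 31.678269 − (-2.842e-14/-3.227e+00) = 31.678269
converged: |Δa| < 1e-12 after 5 iterations
sag = a·(cosh(S/(2a)) − 1) = 31.678269·(cosh(1.563327) − 1) = 47.265866
T_max/T_min = cosh(S/(2a)) = 2.492060

a=31.678 sag=47.266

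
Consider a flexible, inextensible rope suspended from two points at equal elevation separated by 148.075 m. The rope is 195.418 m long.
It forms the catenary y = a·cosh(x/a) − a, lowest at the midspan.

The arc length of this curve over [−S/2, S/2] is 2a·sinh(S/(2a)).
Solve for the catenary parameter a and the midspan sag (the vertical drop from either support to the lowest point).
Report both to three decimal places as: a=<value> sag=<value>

seed: a₀ = √(S³/(24(L−S))) = √(148.075³/(24·47.343)) = 53.455095
iter 1: u=1.385041  f(a)=+4.754e+00  f'(a)=-2.135e+00  a ← 53.455095 − (+4.754e+00/-2.135e+00) = 55.681552
iter 2: u=1.329659  f(a)=+3.132e-01  f'(a)=-1.862e+00  a ← 55.681552 − (+3.132e-01/-1.862e+00) = 55.849697
iter 3: u=1.325656  f(a)=+1.571e-03  f'(a)=-1.844e+00  a ← 55.849697 − (+1.571e-03/-1.844e+00) = 55.850549
iter 4: u=1.325636  f(a)=+3.995e-08  f'(a)=-1.844e+00  a ← 55.850549 − (+3.995e-08/-1.844e+00) = 55.850549
iter 5: u=1.325636  f(a)=-2.842e-14  f'(a)=-1.844e+00  a ← 55.850549 − (-2.842e-14/-1.844e+00) = 55.850549
converged: |Δa| < 1e-12 after 5 iterations
sag = a·(cosh(S/(2a)) − 1) = 55.850549·(cosh(1.325636) − 1) = 56.694253
T_max/T_min = cosh(S/(2a)) = 2.015106

a=55.851 sag=56.694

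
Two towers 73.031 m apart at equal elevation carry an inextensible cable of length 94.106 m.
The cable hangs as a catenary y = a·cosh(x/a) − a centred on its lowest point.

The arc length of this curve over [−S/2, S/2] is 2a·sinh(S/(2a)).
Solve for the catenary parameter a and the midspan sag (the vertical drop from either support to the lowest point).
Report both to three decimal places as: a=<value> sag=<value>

seed: a₀ = √(S³/(24(L−S))) = √(73.031³/(24·21.075)) = 27.750541
iter 1: u=1.315848  f(a)=+1.902e+00  f'(a)=-1.799e+00  a ← 27.750541 − (+1.902e+00/-1.799e+00) = 28.807752
iter 2: u=1.267558  f(a)=+1.141e-01  f'(a)=-1.589e+00  a ← 28.807752 − (+1.141e-01/-1.589e+00) = 28.879548
iter 3: u=1.264407  f(a)=+4.684e-04  f'(a)=-1.576e+00  a ← 28.879548 − (+4.684e-04/-1.576e+00) = 28.879846
iter 4: u=1.264394  f(a)=+7.970e-09  f'(a)=-1.576e+00  a ← 28.879846 − (+7.970e-09/-1.576e+00) = 28.879846
iter 5: u=1.264394  f(a)=+0.000e+00  f'(a)=-1.576e+00  a ← 28.879846 − (+0.000e+00/-1.576e+00) = 28.879846
converged: |Δa| < 1e-12 after 5 iterations
sag = a·(cosh(S/(2a)) − 1) = 28.879846·(cosh(1.264394) − 1) = 26.329124
T_max/T_min = cosh(S/(2a)) = 1.911678

a=28.880 sag=26.329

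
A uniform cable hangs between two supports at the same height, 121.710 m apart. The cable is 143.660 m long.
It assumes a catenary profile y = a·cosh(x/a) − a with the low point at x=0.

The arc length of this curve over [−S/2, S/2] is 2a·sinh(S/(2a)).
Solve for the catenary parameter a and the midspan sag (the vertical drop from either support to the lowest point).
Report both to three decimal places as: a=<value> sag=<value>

a=60.022 sag=33.584

seed: a₀ = √(S³/(24(L−S))) = √(121.710³/(24·21.950)) = 58.501434
iter 1: u=1.040231  f(a)=+1.219e+00  f'(a)=-8.348e-01  a ← 58.501434 − (+1.219e+00/-8.348e-01) = 59.961219
iter 2: u=1.014906  f(a)=+4.710e-02  f'(a)=-7.714e-01  a ← 59.961219 − (+4.710e-02/-7.714e-01) = 60.022282
iter 3: u=1.013873  f(a)=+7.664e-05  f'(a)=-7.689e-01  a ← 60.022282 − (+7.664e-05/-7.689e-01) = 60.022381
iter 4: u=1.013872  f(a)=+2.037e-10  f'(a)=-7.689e-01  a ← 60.022381 − (+2.037e-10/-7.689e-01) = 60.022381
iter 5: u=1.013872  f(a)=-2.842e-14  f'(a)=-7.689e-01  a ← 60.022381 − (-2.842e-14/-7.689e-01) = 60.022381
converged: |Δa| < 1e-12 after 5 iterations
sag = a·(cosh(S/(2a)) − 1) = 60.022381·(cosh(1.013872) − 1) = 33.584430
T_max/T_min = cosh(S/(2a)) = 1.559532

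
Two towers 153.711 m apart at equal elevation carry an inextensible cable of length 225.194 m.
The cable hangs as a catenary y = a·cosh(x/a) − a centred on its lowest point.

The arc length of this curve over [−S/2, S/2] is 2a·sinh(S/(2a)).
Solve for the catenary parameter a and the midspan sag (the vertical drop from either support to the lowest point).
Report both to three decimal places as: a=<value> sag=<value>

a=48.928 sag=73.840

seed: a₀ = √(S³/(24(L−S))) = √(153.711³/(24·71.483)) = 46.009807
iter 1: u=1.670416  f(a)=+1.066e+01  f'(a)=-4.065e+00  a ← 46.009807 − (+1.066e+01/-4.065e+00) = 48.632425
iter 2: u=1.580335  f(a)=+9.796e-01  f'(a)=-3.350e+00  a ← 48.632425 − (+9.796e-01/-3.350e+00) = 48.924851
iter 3: u=1.570889  f(a)=+1.012e-02  f'(a)=-3.281e+00  a ← 48.924851 − (+1.012e-02/-3.281e+00) = 48.927934
iter 4: u=1.570790  f(a)=+1.103e-06  f'(a)=-3.280e+00  a ← 48.927934 − (+1.103e-06/-3.280e+00) = 48.927934
iter 5: u=1.570790  f(a)=+2.842e-14  f'(a)=-3.280e+00  a ← 48.927934 − (+2.842e-14/-3.280e+00) = 48.927934
converged: |Δa| < 1e-12 after 5 iterations
sag = a·(cosh(S/(2a)) − 1) = 48.927934·(cosh(1.570790) − 1) = 73.840250
T_max/T_min = cosh(S/(2a)) = 2.509163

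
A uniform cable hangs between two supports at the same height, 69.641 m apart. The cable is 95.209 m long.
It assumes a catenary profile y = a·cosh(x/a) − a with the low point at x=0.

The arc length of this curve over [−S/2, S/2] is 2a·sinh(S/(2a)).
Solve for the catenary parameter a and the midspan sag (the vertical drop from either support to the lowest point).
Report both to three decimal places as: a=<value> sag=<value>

a=24.657 sag=28.954

seed: a₀ = √(S³/(24(L−S))) = √(69.641³/(24·25.568)) = 23.460837
iter 1: u=1.484197  f(a)=+2.968e+00  f'(a)=-2.699e+00  a ← 23.460837 − (+2.968e+00/-2.699e+00) = 24.560609
iter 2: u=1.417738  f(a)=+2.215e-01  f'(a)=-2.310e+00  a ← 24.560609 − (+2.215e-01/-2.310e+00) = 24.656490
iter 3: u=1.412225  f(a)=+1.453e-03  f'(a)=-2.280e+00  a ← 24.656490 − (+1.453e-03/-2.280e+00) = 24.657127
iter 4: u=1.412188  f(a)=+6.343e-08  f'(a)=-2.280e+00  a ← 24.657127 − (+6.343e-08/-2.280e+00) = 24.657127
iter 5: u=1.412188  f(a)=+1.421e-14  f'(a)=-2.280e+00  a ← 24.657127 − (+1.421e-14/-2.280e+00) = 24.657127
converged: |Δa| < 1e-12 after 5 iterations
sag = a·(cosh(S/(2a)) − 1) = 24.657127·(cosh(1.412188) − 1) = 28.954087
T_max/T_min = cosh(S/(2a)) = 2.174268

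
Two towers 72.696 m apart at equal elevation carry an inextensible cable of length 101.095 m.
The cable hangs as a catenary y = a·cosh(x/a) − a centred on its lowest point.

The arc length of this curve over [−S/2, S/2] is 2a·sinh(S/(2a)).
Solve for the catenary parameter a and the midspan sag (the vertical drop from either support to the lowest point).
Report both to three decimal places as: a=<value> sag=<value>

a=25.024 sag=31.379

seed: a₀ = √(S³/(24(L−S))) = √(72.696³/(24·28.399)) = 23.741526
iter 1: u=1.530988  f(a)=+3.520e+00  f'(a)=-3.002e+00  a ← 23.741526 − (+3.520e+00/-3.002e+00) = 24.914085
iter 2: u=1.458934  f(a)=+2.776e-01  f'(a)=-2.546e+00  a ← 24.914085 − (+2.776e-01/-2.546e+00) = 25.023128
iter 3: u=1.452576  f(a)=+2.053e-03  f'(a)=-2.508e+00  a ← 25.023128 − (+2.053e-03/-2.508e+00) = 25.023947
iter 4: u=1.452529  f(a)=+1.141e-07  f'(a)=-2.508e+00  a ← 25.023947 − (+1.141e-07/-2.508e+00) = 25.023947
iter 5: u=1.452529  f(a)=+1.421e-14  f'(a)=-2.508e+00  a ← 25.023947 − (+1.421e-14/-2.508e+00) = 25.023947
converged: |Δa| < 1e-12 after 5 iterations
sag = a·(cosh(S/(2a)) − 1) = 25.023947·(cosh(1.452529) − 1) = 31.378603
T_max/T_min = cosh(S/(2a)) = 2.253943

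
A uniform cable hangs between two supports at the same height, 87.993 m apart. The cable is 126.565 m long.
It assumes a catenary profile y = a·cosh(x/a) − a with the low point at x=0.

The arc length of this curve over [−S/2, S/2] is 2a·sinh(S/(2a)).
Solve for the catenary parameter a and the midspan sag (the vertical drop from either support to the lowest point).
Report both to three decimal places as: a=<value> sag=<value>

seed: a₀ = √(S³/(24(L−S))) = √(87.993³/(24·38.572)) = 27.128794
iter 1: u=1.621764  f(a)=+5.402e+00  f'(a)=-3.665e+00  a ← 27.128794 − (+5.402e+00/-3.665e+00) = 28.602608
iter 2: u=1.538199  f(a)=+4.714e-01  f'(a)=-3.051e+00  a ← 28.602608 − (+4.714e-01/-3.051e+00) = 28.757126
iter 3: u=1.529934  f(a)=+4.349e-03  f'(a)=-2.995e+00  a ← 28.757126 − (+4.349e-03/-2.995e+00) = 28.758578
iter 4: u=1.529857  f(a)=+3.777e-07  f'(a)=-2.995e+00  a ← 28.758578 − (+3.777e-07/-2.995e+00) = 28.758579
iter 5: u=1.529857  f(a)=-2.842e-14  f'(a)=-2.995e+00  a ← 28.758579 − (-2.842e-14/-2.995e+00) = 28.758579
converged: |Δa| < 1e-12 after 5 iterations
sag = a·(cosh(S/(2a)) − 1) = 28.758579·(cosh(1.529857) − 1) = 40.752073
T_max/T_min = cosh(S/(2a)) = 2.417041

a=28.759 sag=40.752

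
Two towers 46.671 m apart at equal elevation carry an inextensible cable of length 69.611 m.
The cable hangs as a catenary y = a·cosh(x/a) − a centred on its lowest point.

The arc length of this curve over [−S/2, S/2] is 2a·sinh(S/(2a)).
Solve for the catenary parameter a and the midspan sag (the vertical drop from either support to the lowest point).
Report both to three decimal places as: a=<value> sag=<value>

a=14.495 sag=23.208

seed: a₀ = √(S³/(24(L−S))) = √(46.671³/(24·22.940)) = 13.588400
iter 1: u=1.717310  f(a)=+3.630e+00  f'(a)=-4.483e+00  a ← 13.588400 − (+3.630e+00/-4.483e+00) = 14.398176
iter 2: u=1.620726  f(a)=+3.498e-01  f'(a)=-3.657e+00  a ← 14.398176 − (+3.498e-01/-3.657e+00) = 14.493830
iter 3: u=1.610030  f(a)=+4.013e-03  f'(a)=-3.574e+00  a ← 14.493830 − (+4.013e-03/-3.574e+00) = 14.494953
iter 4: u=1.609905  f(a)=+5.416e-07  f'(a)=-3.573e+00  a ← 14.494953 − (+5.416e-07/-3.573e+00) = 14.494954
iter 5: u=1.609905  f(a)=+0.000e+00  f'(a)=-3.573e+00  a ← 14.494954 − (+0.000e+00/-3.573e+00) = 14.494954
converged: |Δa| < 1e-12 after 5 iterations
sag = a·(cosh(S/(2a)) − 1) = 14.494954·(cosh(1.609905) − 1) = 23.208183
T_max/T_min = cosh(S/(2a)) = 2.601122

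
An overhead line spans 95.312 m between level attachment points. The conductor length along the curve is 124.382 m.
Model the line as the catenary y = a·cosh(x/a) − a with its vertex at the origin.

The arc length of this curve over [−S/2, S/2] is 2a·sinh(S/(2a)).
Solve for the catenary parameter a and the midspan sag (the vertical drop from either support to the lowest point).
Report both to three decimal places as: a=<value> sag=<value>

seed: a₀ = √(S³/(24(L−S))) = √(95.312³/(24·29.070)) = 35.228426
iter 1: u=1.352771  f(a)=+2.779e+00  f'(a)=-1.973e+00  a ← 35.228426 − (+2.779e+00/-1.973e+00) = 36.636965
iter 2: u=1.300763  f(a)=+1.753e-01  f'(a)=-1.731e+00  a ← 36.636965 − (+1.753e-01/-1.731e+00) = 36.738265
iter 3: u=1.297176  f(a)=+8.023e-04  f'(a)=-1.715e+00  a ← 36.738265 − (+8.023e-04/-1.715e+00) = 36.738733
iter 4: u=1.297160  f(a)=+1.696e-08  f'(a)=-1.715e+00  a ← 36.738733 − (+1.696e-08/-1.715e+00) = 36.738733
iter 5: u=1.297160  f(a)=+1.421e-14  f'(a)=-1.715e+00  a ← 36.738733 − (+1.421e-14/-1.715e+00) = 36.738733
converged: |Δa| < 1e-12 after 5 iterations
sag = a·(cosh(S/(2a)) − 1) = 36.738733·(cosh(1.297160) − 1) = 35.493220
T_max/T_min = cosh(S/(2a)) = 1.966098

a=36.739 sag=35.493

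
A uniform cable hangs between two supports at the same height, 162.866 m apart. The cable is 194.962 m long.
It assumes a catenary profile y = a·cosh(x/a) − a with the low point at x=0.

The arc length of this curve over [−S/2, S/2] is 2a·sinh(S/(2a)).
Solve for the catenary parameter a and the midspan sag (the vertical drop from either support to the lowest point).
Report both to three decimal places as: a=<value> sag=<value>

seed: a₀ = √(S³/(24(L−S))) = √(162.866³/(24·32.096)) = 74.888403
iter 1: u=1.087391  f(a)=+1.952e+00  f'(a)=-9.629e-01  a ← 74.888403 − (+1.952e+00/-9.629e-01) = 76.915468
iter 2: u=1.058734  f(a)=+8.206e-02  f'(a)=-8.835e-01  a ← 76.915468 − (+8.206e-02/-8.835e-01) = 77.008347
iter 3: u=1.057457  f(a)=+1.591e-04  f'(a)=-8.801e-01  a ← 77.008347 − (+1.591e-04/-8.801e-01) = 77.008528
iter 4: u=1.057454  f(a)=+6.009e-10  f'(a)=-8.800e-01  a ← 77.008528 − (+6.009e-10/-8.800e-01) = 77.008528
iter 5: u=1.057454  f(a)=+2.842e-14  f'(a)=-8.800e-01  a ← 77.008528 − (+2.842e-14/-8.800e-01) = 77.008528
converged: |Δa| < 1e-12 after 5 iterations
sag = a·(cosh(S/(2a)) − 1) = 77.008528·(cosh(1.057454) − 1) = 47.220530
T_max/T_min = cosh(S/(2a)) = 1.613186

a=77.009 sag=47.221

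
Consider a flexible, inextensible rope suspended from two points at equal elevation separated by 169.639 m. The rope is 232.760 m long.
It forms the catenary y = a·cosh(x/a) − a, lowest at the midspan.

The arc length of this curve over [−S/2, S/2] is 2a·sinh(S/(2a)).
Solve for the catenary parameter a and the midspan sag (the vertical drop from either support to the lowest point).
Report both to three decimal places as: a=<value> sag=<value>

a=59.698 sag=71.100

seed: a₀ = √(S³/(24(L−S))) = √(169.639³/(24·63.121)) = 56.767007
iter 1: u=1.494169  f(a)=+7.432e+00  f'(a)=-2.762e+00  a ← 56.767007 − (+7.432e+00/-2.762e+00) = 59.458332
iter 2: u=1.426537  f(a)=+5.612e-01  f'(a)=-2.359e+00  a ← 59.458332 − (+5.612e-01/-2.359e+00) = 59.696257
iter 3: u=1.420851  f(a)=+3.778e-03  f'(a)=-2.327e+00  a ← 59.696257 − (+3.778e-03/-2.327e+00) = 59.697880
iter 4: u=1.420813  f(a)=+1.738e-07  f'(a)=-2.327e+00  a ← 59.697880 − (+1.738e-07/-2.327e+00) = 59.697880
iter 5: u=1.420813  f(a)=+2.842e-14  f'(a)=-2.327e+00  a ← 59.697880 − (+2.842e-14/-2.327e+00) = 59.697880
converged: |Δa| < 1e-12 after 5 iterations
sag = a·(cosh(S/(2a)) − 1) = 59.697880·(cosh(1.420813) − 1) = 71.100213
T_max/T_min = cosh(S/(2a)) = 2.191001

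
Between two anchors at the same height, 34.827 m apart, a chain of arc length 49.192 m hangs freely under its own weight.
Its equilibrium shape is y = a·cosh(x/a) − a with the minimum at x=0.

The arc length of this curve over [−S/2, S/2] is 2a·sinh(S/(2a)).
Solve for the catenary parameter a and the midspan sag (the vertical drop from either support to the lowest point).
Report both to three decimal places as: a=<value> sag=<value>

a=11.698 sag=15.538

seed: a₀ = √(S³/(24(L−S))) = √(34.827³/(24·14.365)) = 11.069185
iter 1: u=1.573151  f(a)=+1.886e+00  f'(a)=-3.297e+00  a ← 11.069185 − (+1.886e+00/-3.297e+00) = 11.641157
iter 2: u=1.495856  f(a)=+1.560e-01  f'(a)=-2.772e+00  a ← 11.641157 − (+1.560e-01/-2.772e+00) = 11.697442
iter 3: u=1.488659  f(a)=+1.281e-03  f'(a)=-2.727e+00  a ← 11.697442 − (+1.281e-03/-2.727e+00) = 11.697912
iter 4: u=1.488599  f(a)=+8.791e-08  f'(a)=-2.727e+00  a ← 11.697912 − (+8.791e-08/-2.727e+00) = 11.697912
iter 5: u=1.488599  f(a)=+0.000e+00  f'(a)=-2.727e+00  a ← 11.697912 − (+0.000e+00/-2.727e+00) = 11.697912
converged: |Δa| < 1e-12 after 5 iterations
sag = a·(cosh(S/(2a)) − 1) = 11.697912·(cosh(1.488599) − 1) = 15.538174
T_max/T_min = cosh(S/(2a)) = 2.328286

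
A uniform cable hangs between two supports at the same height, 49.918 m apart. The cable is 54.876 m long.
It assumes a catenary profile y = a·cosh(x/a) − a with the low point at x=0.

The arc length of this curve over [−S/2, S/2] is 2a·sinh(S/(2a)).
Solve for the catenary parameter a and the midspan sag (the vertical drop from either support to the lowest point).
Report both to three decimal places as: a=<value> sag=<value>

seed: a₀ = √(S³/(24(L−S))) = √(49.918³/(24·4.958)) = 32.331577
iter 1: u=0.771970  f(a)=+1.498e-01  f'(a)=-3.254e-01  a ← 32.331577 − (+1.498e-01/-3.254e-01) = 32.792122
iter 2: u=0.761128  f(a)=+3.262e-03  f'(a)=-3.113e-01  a ← 32.792122 − (+3.262e-03/-3.113e-01) = 32.802598
iter 3: u=0.760885  f(a)=+1.622e-06  f'(a)=-3.110e-01  a ← 32.802598 − (+1.622e-06/-3.110e-01) = 32.802604
iter 4: u=0.760885  f(a)=+3.979e-13  f'(a)=-3.110e-01  a ← 32.802604 − (+3.979e-13/-3.110e-01) = 32.802604
converged: |Δa| < 1e-12 after 4 iterations
sag = a·(cosh(S/(2a)) − 1) = 32.802604·(cosh(0.760885) − 1) = 9.962507
T_max/T_min = cosh(S/(2a)) = 1.303711

a=32.803 sag=9.963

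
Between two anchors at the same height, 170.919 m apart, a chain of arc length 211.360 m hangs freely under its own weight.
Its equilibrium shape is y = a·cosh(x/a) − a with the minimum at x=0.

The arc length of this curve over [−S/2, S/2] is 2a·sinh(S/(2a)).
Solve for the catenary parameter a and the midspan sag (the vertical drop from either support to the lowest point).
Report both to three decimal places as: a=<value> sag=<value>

a=74.143 sag=54.952

seed: a₀ = √(S³/(24(L−S))) = √(170.919³/(24·40.441)) = 71.724735
iter 1: u=1.191493  f(a)=+2.970e+00  f'(a)=-1.296e+00  a ← 71.724735 − (+2.970e+00/-1.296e+00) = 74.015908
iter 2: u=1.154610  f(a)=+1.482e-01  f'(a)=-1.170e+00  a ← 74.015908 − (+1.482e-01/-1.170e+00) = 74.142639
iter 3: u=1.152636  f(a)=+4.123e-04  f'(a)=-1.163e+00  a ← 74.142639 − (+4.123e-04/-1.163e+00) = 74.142993
iter 4: u=1.152631  f(a)=+3.209e-09  f'(a)=-1.163e+00  a ← 74.142993 − (+3.209e-09/-1.163e+00) = 74.142993
iter 5: u=1.152631  f(a)=+2.842e-14  f'(a)=-1.163e+00  a ← 74.142993 − (+2.842e-14/-1.163e+00) = 74.142993
converged: |Δa| < 1e-12 after 5 iterations
sag = a·(cosh(S/(2a)) − 1) = 74.142993·(cosh(1.152631) − 1) = 54.951723
T_max/T_min = cosh(S/(2a)) = 1.741159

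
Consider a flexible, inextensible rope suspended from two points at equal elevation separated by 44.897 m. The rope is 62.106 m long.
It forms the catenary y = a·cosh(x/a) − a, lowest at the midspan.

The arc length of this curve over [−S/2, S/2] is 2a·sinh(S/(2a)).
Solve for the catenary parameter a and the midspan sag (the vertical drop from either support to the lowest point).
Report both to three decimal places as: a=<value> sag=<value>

a=15.588 sag=19.158

seed: a₀ = √(S³/(24(L−S))) = √(44.897³/(24·17.209)) = 14.802755
iter 1: u=1.516508  f(a)=+2.091e+00  f'(a)=-2.906e+00  a ← 14.802755 − (+2.091e+00/-2.906e+00) = 15.522295
iter 2: u=1.446210  f(a)=+1.621e-01  f'(a)=-2.471e+00  a ← 15.522295 − (+1.621e-01/-2.471e+00) = 15.587900
iter 3: u=1.440123  f(a)=+1.156e-03  f'(a)=-2.436e+00  a ← 15.587900 − (+1.156e-03/-2.436e+00) = 15.588374
iter 4: u=1.440080  f(a)=+5.966e-08  f'(a)=-2.436e+00  a ← 15.588374 − (+5.966e-08/-2.436e+00) = 15.588374
iter 5: u=1.440080  f(a)=+0.000e+00  f'(a)=-2.436e+00  a ← 15.588374 − (+0.000e+00/-2.436e+00) = 15.588374
converged: |Δa| < 1e-12 after 5 iterations
sag = a·(cosh(S/(2a)) − 1) = 15.588374·(cosh(1.440080) − 1) = 19.157650
T_max/T_min = cosh(S/(2a)) = 2.228970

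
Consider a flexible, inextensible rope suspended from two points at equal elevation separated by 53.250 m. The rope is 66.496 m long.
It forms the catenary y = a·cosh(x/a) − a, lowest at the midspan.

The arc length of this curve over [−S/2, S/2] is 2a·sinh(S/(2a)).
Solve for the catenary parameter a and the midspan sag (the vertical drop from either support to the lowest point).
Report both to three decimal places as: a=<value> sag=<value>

a=22.564 sag=17.617

seed: a₀ = √(S³/(24(L−S))) = √(53.250³/(24·13.246)) = 21.793723
iter 1: u=1.221682  f(a)=+1.024e+00  f'(a)=-1.407e+00  a ← 21.793723 − (+1.024e+00/-1.407e+00) = 22.521790
iter 2: u=1.182188  f(a)=+5.357e-02  f'(a)=-1.263e+00  a ← 22.521790 − (+5.357e-02/-1.263e+00) = 22.564196
iter 3: u=1.179967  f(a)=+1.644e-04  f'(a)=-1.256e+00  a ← 22.564196 − (+1.644e-04/-1.256e+00) = 22.564327
iter 4: u=1.179960  f(a)=+1.559e-09  f'(a)=-1.256e+00  a ← 22.564327 − (+1.559e-09/-1.256e+00) = 22.564327
iter 5: u=1.179960  f(a)=+0.000e+00  f'(a)=-1.256e+00  a ← 22.564327 − (+0.000e+00/-1.256e+00) = 22.564327
converged: |Δa| < 1e-12 after 5 iterations
sag = a·(cosh(S/(2a)) − 1) = 22.564327·(cosh(1.179960) − 1) = 17.617489
T_max/T_min = cosh(S/(2a)) = 1.780767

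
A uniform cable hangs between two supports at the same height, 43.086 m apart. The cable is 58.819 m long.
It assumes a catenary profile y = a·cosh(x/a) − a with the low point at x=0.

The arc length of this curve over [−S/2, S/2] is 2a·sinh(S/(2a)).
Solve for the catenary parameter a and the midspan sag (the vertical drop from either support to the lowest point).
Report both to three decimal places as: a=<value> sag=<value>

a=15.293 sag=17.855

seed: a₀ = √(S³/(24(L−S))) = √(43.086³/(24·15.733)) = 14.554352
iter 1: u=1.480176  f(a)=+1.816e+00  f'(a)=-2.674e+00  a ← 14.554352 − (+1.816e+00/-2.674e+00) = 15.233492
iter 2: u=1.414187  f(a)=+1.349e-01  f'(a)=-2.291e+00  a ← 15.233492 − (+1.349e-01/-2.291e+00) = 15.292368
iter 3: u=1.408742  f(a)=+8.754e-04  f'(a)=-2.261e+00  a ← 15.292368 − (+8.754e-04/-2.261e+00) = 15.292756
iter 4: u=1.408706  f(a)=+3.742e-08  f'(a)=-2.261e+00  a ← 15.292756 − (+3.742e-08/-2.261e+00) = 15.292756
iter 5: u=1.408706  f(a)=+1.421e-14  f'(a)=-2.261e+00  a ← 15.292756 − (+1.421e-14/-2.261e+00) = 15.292756
converged: |Δa| < 1e-12 after 5 iterations
sag = a·(cosh(S/(2a)) − 1) = 15.292756·(cosh(1.408706) − 1) = 17.855202
T_max/T_min = cosh(S/(2a)) = 2.167559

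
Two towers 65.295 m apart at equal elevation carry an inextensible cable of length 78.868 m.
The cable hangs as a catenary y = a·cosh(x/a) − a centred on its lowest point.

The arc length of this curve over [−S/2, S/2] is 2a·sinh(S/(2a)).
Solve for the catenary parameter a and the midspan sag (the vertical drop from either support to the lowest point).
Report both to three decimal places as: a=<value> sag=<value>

seed: a₀ = √(S³/(24(L−S))) = √(65.295³/(24·13.573)) = 29.233199
iter 1: u=1.116795  f(a)=+8.720e-01  f'(a)=-1.050e+00  a ← 29.233199 − (+8.720e-01/-1.050e+00) = 30.063922
iter 2: u=1.085936  f(a)=+3.855e-02  f'(a)=-9.587e-01  a ← 30.063922 − (+3.855e-02/-9.587e-01) = 30.104133
iter 3: u=1.084486  f(a)=+8.307e-05  f'(a)=-9.546e-01  a ← 30.104133 − (+8.307e-05/-9.546e-01) = 30.104220
iter 4: u=1.084483  f(a)=+3.875e-10  f'(a)=-9.546e-01  a ← 30.104220 − (+3.875e-10/-9.546e-01) = 30.104220
iter 5: u=1.084483  f(a)=-1.421e-14  f'(a)=-9.546e-01  a ← 30.104220 − (-1.421e-14/-9.546e-01) = 30.104220
converged: |Δa| < 1e-12 after 5 iterations
sag = a·(cosh(S/(2a)) − 1) = 30.104220·(cosh(1.084483) − 1) = 19.507315
T_max/T_min = cosh(S/(2a)) = 1.647993

a=30.104 sag=19.507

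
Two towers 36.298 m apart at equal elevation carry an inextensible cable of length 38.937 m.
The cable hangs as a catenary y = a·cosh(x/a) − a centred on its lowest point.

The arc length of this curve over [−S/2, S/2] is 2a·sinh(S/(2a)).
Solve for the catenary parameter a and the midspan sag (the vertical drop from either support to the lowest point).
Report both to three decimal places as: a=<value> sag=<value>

a=27.774 sag=6.144

seed: a₀ = √(S³/(24(L−S))) = √(36.298³/(24·2.639)) = 27.478861
iter 1: u=0.660471  f(a)=+5.816e-02  f'(a)=-2.006e-01  a ← 27.478861 − (+5.816e-02/-2.006e-01) = 27.768818
iter 2: u=0.653575  f(a)=+9.334e-04  f'(a)=-1.942e-01  a ← 27.768818 − (+9.334e-04/-1.942e-01) = 27.773624
iter 3: u=0.653462  f(a)=+2.491e-07  f'(a)=-1.941e-01  a ← 27.773624 − (+2.491e-07/-1.941e-01) = 27.773626
iter 4: u=0.653462  f(a)=+2.132e-14  f'(a)=-1.941e-01  a ← 27.773626 − (+2.132e-14/-1.941e-01) = 27.773626
converged: |Δa| < 1e-12 after 4 iterations
sag = a·(cosh(S/(2a)) − 1) = 27.773626·(cosh(0.653462) − 1) = 6.143874
T_max/T_min = cosh(S/(2a)) = 1.221213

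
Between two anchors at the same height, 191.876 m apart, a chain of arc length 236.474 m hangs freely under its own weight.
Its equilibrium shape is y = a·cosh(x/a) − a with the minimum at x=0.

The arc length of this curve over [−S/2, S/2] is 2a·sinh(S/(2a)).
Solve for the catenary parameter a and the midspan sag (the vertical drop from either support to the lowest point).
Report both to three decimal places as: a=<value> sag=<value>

seed: a₀ = √(S³/(24(L−S))) = √(191.876³/(24·44.598)) = 81.239580
iter 1: u=1.180927  f(a)=+3.215e+00  f'(a)=-1.259e+00  a ← 81.239580 − (+3.215e+00/-1.259e+00) = 83.793496
iter 2: u=1.144934  f(a)=+1.578e-01  f'(a)=-1.138e+00  a ← 83.793496 − (+1.578e-01/-1.138e+00) = 83.932189
iter 3: u=1.143042  f(a)=+4.239e-04  f'(a)=-1.132e+00  a ← 83.932189 − (+4.239e-04/-1.132e+00) = 83.932563
iter 4: u=1.143037  f(a)=+3.075e-09  f'(a)=-1.132e+00  a ← 83.932563 − (+3.075e-09/-1.132e+00) = 83.932563
iter 5: u=1.143037  f(a)=-8.527e-14  f'(a)=-1.132e+00  a ← 83.932563 − (-8.527e-14/-1.132e+00) = 83.932563
converged: |Δa| < 1e-12 after 5 iterations
sag = a·(cosh(S/(2a)) − 1) = 83.932563·(cosh(1.143037) − 1) = 61.066276
T_max/T_min = cosh(S/(2a)) = 1.727564

a=83.933 sag=61.066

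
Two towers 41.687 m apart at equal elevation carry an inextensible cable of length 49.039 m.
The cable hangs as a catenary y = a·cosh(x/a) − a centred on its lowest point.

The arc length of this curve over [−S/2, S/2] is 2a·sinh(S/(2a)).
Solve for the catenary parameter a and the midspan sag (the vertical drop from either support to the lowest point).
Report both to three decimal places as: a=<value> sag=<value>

seed: a₀ = √(S³/(24(L−S))) = √(41.687³/(24·7.352)) = 20.262480
iter 1: u=1.028675  f(a)=+3.989e-01  f'(a)=-8.054e-01  a ← 20.262480 − (+3.989e-01/-8.054e-01) = 20.757783
iter 2: u=1.004129  f(a)=+1.510e-02  f'(a)=-7.455e-01  a ← 20.757783 − (+1.510e-02/-7.455e-01) = 20.778032
iter 3: u=1.003151  f(a)=+2.350e-05  f'(a)=-7.432e-01  a ← 20.778032 − (+2.350e-05/-7.432e-01) = 20.778064
iter 4: u=1.003149  f(a)=+5.715e-11  f'(a)=-7.432e-01  a ← 20.778064 − (+5.715e-11/-7.432e-01) = 20.778064
iter 5: u=1.003149  f(a)=+0.000e+00  f'(a)=-7.432e-01  a ← 20.778064 − (+0.000e+00/-7.432e-01) = 20.778064
converged: |Δa| < 1e-12 after 5 iterations
sag = a·(cosh(S/(2a)) − 1) = 20.778064·(cosh(1.003149) − 1) = 11.361224
T_max/T_min = cosh(S/(2a)) = 1.546789

a=20.778 sag=11.361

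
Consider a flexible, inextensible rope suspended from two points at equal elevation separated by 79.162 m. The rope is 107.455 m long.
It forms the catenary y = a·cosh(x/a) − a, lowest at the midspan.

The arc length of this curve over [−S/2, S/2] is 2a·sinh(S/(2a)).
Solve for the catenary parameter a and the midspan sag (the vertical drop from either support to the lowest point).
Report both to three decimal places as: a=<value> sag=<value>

seed: a₀ = √(S³/(24(L−S))) = √(79.162³/(24·28.293)) = 27.029002
iter 1: u=1.464390  f(a)=+3.193e+00  f'(a)=-2.578e+00  a ← 27.029002 − (+3.193e+00/-2.578e+00) = 28.267524
iter 2: u=1.400229  f(a)=+2.326e-01  f'(a)=-2.215e+00  a ← 28.267524 − (+2.326e-01/-2.215e+00) = 28.372528
iter 3: u=1.395047  f(a)=+1.448e-03  f'(a)=-2.188e+00  a ← 28.372528 − (+1.448e-03/-2.188e+00) = 28.373190
iter 4: u=1.395014  f(a)=+5.694e-08  f'(a)=-2.187e+00  a ← 28.373190 − (+5.694e-08/-2.187e+00) = 28.373190
iter 5: u=1.395014  f(a)=+1.421e-14  f'(a)=-2.187e+00  a ← 28.373190 − (+1.421e-14/-2.187e+00) = 28.373190
converged: |Δa| < 1e-12 after 5 iterations
sag = a·(cosh(S/(2a)) − 1) = 28.373190·(cosh(1.395014) − 1) = 32.386025
T_max/T_min = cosh(S/(2a)) = 2.141431

a=28.373 sag=32.386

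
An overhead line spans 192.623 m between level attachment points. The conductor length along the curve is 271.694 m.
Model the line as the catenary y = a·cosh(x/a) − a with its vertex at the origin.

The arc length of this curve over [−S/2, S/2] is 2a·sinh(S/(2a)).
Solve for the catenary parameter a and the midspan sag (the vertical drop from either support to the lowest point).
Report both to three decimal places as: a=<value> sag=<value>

a=64.839 sag=85.688

seed: a₀ = √(S³/(24(L−S))) = √(192.623³/(24·79.071)) = 61.368849
iter 1: u=1.569387  f(a)=+1.033e+01  f'(a)=-3.270e+00  a ← 61.368849 − (+1.033e+01/-3.270e+00) = 64.527371
iter 2: u=1.492568  f(a)=+8.510e-01  f'(a)=-2.752e+00  a ← 64.527371 − (+8.510e-01/-2.752e+00) = 64.836639
iter 3: u=1.485449  f(a)=+6.922e-03  f'(a)=-2.707e+00  a ← 64.836639 − (+6.922e-03/-2.707e+00) = 64.839196
iter 4: u=1.485390  f(a)=+4.663e-07  f'(a)=-2.707e+00  a ← 64.839196 − (+4.663e-07/-2.707e+00) = 64.839196
iter 5: u=1.485390  f(a)=+0.000e+00  f'(a)=-2.707e+00  a ← 64.839196 − (+0.000e+00/-2.707e+00) = 64.839196
converged: |Δa| < 1e-12 after 5 iterations
sag = a·(cosh(S/(2a)) − 1) = 64.839196·(cosh(1.485390) − 1) = 85.688306
T_max/T_min = cosh(S/(2a)) = 2.321551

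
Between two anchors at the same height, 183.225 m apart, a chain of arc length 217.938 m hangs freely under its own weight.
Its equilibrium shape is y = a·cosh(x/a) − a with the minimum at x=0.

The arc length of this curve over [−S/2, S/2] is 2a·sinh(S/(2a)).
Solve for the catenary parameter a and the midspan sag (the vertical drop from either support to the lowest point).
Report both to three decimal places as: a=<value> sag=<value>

seed: a₀ = √(S³/(24(L−S))) = √(183.225³/(24·34.713)) = 85.926159
iter 1: u=1.066177  f(a)=+2.027e+00  f'(a)=-9.036e-01  a ← 85.926159 − (+2.027e+00/-9.036e-01) = 88.169590
iter 2: u=1.039049  f(a)=+8.211e-02  f'(a)=-8.318e-01  a ← 88.169590 − (+8.211e-02/-8.318e-01) = 88.268303
iter 3: u=1.037887  f(a)=+1.473e-04  f'(a)=-8.288e-01  a ← 88.268303 − (+1.473e-04/-8.288e-01) = 88.268481
iter 4: u=1.037885  f(a)=+4.758e-10  f'(a)=-8.288e-01  a ← 88.268481 − (+4.758e-10/-8.288e-01) = 88.268481
iter 5: u=1.037885  f(a)=+2.842e-14  f'(a)=-8.288e-01  a ← 88.268481 − (+2.842e-14/-8.288e-01) = 88.268481
converged: |Δa| < 1e-12 after 5 iterations
sag = a·(cosh(S/(2a)) − 1) = 88.268481·(cosh(1.037885) − 1) = 51.965494
T_max/T_min = cosh(S/(2a)) = 1.588721

a=88.268 sag=51.965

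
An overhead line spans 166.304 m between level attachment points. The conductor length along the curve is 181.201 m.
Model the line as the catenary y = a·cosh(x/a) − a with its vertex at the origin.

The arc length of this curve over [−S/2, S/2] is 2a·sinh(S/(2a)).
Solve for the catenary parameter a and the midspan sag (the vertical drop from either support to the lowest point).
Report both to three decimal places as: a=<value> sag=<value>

seed: a₀ = √(S³/(24(L−S))) = √(166.304³/(24·14.897)) = 113.422447
iter 1: u=0.733118  f(a)=+4.055e-01  f'(a)=-2.771e-01  a ← 113.422447 − (+4.055e-01/-2.771e-01) = 114.885920
iter 2: u=0.723779  f(a)=+7.982e-03  f'(a)=-2.663e-01  a ← 114.885920 − (+7.982e-03/-2.663e-01) = 114.915896
iter 3: u=0.723590  f(a)=+3.230e-06  f'(a)=-2.660e-01  a ← 114.915896 − (+3.230e-06/-2.660e-01) = 114.915908
iter 4: u=0.723590  f(a)=+5.400e-13  f'(a)=-2.660e-01  a ← 114.915908 − (+5.400e-13/-2.660e-01) = 114.915908
converged: |Δa| < 1e-12 after 4 iterations
sag = a·(cosh(S/(2a)) − 1) = 114.915908·(cosh(0.723590) − 1) = 31.419722
T_max/T_min = cosh(S/(2a)) = 1.273415

a=114.916 sag=31.420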